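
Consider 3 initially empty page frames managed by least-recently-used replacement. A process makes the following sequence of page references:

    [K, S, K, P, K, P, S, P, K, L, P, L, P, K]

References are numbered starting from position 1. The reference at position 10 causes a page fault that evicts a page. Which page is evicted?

S

pos 1: K: fault, frames [K]
pos 2: S: fault, frames [K, S]
pos 3: K: hit
pos 4: P: fault, frames [S, K, P]
pos 5: K: hit
pos 6: P: hit
pos 7: S: hit
pos 8: P: hit
pos 9: K: hit
pos 10: L: fault, evict S, frames [P, K, L]
At position 10, page S is evicted.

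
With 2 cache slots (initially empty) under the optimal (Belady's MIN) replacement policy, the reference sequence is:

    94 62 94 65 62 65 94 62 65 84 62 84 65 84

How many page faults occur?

94: miss, frames {94}
62: miss, frames {94,62}
94: hit
65: miss, evict 94, frames {62,65}
62: hit
65: hit
94: miss, evict 65, frames {62,94}
62: hit
65: miss, evict 94, frames {62,65}
84: miss, evict 65, frames {62,84}
62: hit
84: hit
65: miss, evict 62, frames {84,65}
84: hit
Page faults: 7.

7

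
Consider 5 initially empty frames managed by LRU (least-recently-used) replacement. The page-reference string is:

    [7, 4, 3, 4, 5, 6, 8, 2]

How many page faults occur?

7: miss, frames {7}
4: miss, frames {7,4}
3: miss, frames {7,4,3}
4: hit
5: miss, frames {7,3,4,5}
6: miss, frames {7,3,4,5,6}
8: miss, evict 7, frames {3,4,5,6,8}
2: miss, evict 3, frames {4,5,6,8,2}
Page faults: 7.

7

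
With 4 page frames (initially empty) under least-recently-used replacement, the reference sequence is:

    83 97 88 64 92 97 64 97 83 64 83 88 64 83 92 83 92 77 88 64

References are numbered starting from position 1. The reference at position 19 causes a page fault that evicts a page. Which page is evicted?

pos 1: 83 -> fault, frames {83}
pos 2: 97 -> fault, frames {83,97}
pos 3: 88 -> fault, frames {83,97,88}
pos 4: 64 -> fault, frames {83,97,88,64}
pos 5: 92 -> fault, evict 83, frames {97,88,64,92}
pos 6: 97 -> hit
pos 7: 64 -> hit
pos 8: 97 -> hit
pos 9: 83 -> fault, evict 88, frames {92,64,97,83}
pos 10: 64 -> hit
pos 11: 83 -> hit
pos 12: 88 -> fault, evict 92, frames {97,64,83,88}
pos 13: 64 -> hit
pos 14: 83 -> hit
pos 15: 92 -> fault, evict 97, frames {88,64,83,92}
pos 16: 83 -> hit
pos 17: 92 -> hit
pos 18: 77 -> fault, evict 88, frames {64,83,92,77}
pos 19: 88 -> fault, evict 64, frames {83,92,77,88}
At position 19, page 64 is evicted.

64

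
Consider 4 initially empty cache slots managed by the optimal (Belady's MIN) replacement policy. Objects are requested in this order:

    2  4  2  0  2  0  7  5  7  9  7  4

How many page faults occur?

2: fault, frames (2)
4: fault, frames (2 4)
2: hit
0: fault, frames (2 4 0)
2: hit
0: hit
7: fault, frames (2 4 0 7)
5: fault, evict 0, frames (2 4 7 5)
7: hit
9: fault, evict 5, frames (2 4 7 9)
7: hit
4: hit
Page faults: 6.

6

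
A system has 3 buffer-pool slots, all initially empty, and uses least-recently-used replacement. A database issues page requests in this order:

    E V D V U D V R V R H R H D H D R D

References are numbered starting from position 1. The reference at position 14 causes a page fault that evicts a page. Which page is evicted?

V

pos 1: E -> fault, frames [E]
pos 2: V -> fault, frames [E, V]
pos 3: D -> fault, frames [E, V, D]
pos 4: V -> hit
pos 5: U -> fault, evict E, frames [D, V, U]
pos 6: D -> hit
pos 7: V -> hit
pos 8: R -> fault, evict U, frames [D, V, R]
pos 9: V -> hit
pos 10: R -> hit
pos 11: H -> fault, evict D, frames [V, R, H]
pos 12: R -> hit
pos 13: H -> hit
pos 14: D -> fault, evict V, frames [R, H, D]
At position 14, page V is evicted.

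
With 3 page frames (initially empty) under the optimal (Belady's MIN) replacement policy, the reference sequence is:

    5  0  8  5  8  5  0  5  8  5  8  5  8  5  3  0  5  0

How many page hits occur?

5 → fault, frames [5]
0 → fault, frames [5, 0]
8 → fault, frames [5, 0, 8]
5 → hit
8 → hit
5 → hit
0 → hit
5 → hit
8 → hit
5 → hit
8 → hit
5 → hit
8 → hit
5 → hit
3 → fault, evict 8, frames [5, 0, 3]
0 → hit
5 → hit
0 → hit
Hits: 14.

14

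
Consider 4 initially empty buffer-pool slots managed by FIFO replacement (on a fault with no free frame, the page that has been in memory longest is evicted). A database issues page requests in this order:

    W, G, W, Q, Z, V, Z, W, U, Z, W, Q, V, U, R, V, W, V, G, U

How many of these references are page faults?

W -> fault, frames {W}
G -> fault, frames {W,G}
W -> hit
Q -> fault, frames {W,G,Q}
Z -> fault, frames {W,G,Q,Z}
V -> fault, evict W, frames {G,Q,Z,V}
Z -> hit
W -> fault, evict G, frames {Q,Z,V,W}
U -> fault, evict Q, frames {Z,V,W,U}
Z -> hit
W -> hit
Q -> fault, evict Z, frames {V,W,U,Q}
V -> hit
U -> hit
R -> fault, evict V, frames {W,U,Q,R}
V -> fault, evict W, frames {U,Q,R,V}
W -> fault, evict U, frames {Q,R,V,W}
V -> hit
G -> fault, evict Q, frames {R,V,W,G}
U -> fault, evict R, frames {V,W,G,U}
Page faults: 13.

13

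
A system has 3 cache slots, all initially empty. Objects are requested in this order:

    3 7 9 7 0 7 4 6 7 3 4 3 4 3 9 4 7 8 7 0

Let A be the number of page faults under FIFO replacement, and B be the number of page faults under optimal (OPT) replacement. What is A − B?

Under FIFO: F F F . F . F F F F F . . . F . F F . F → 13 faults.
Under OPT: F F F . F . F F . . F . . . F . . F . F → 10 faults.
A − B = 13 − 10 = 3.

3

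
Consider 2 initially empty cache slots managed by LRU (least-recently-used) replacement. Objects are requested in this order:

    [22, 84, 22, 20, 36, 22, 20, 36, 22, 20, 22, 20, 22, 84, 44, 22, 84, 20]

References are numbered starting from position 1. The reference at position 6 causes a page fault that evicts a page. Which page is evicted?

20

pos 1: 22 → miss, frames (22)
pos 2: 84 → miss, frames (22 84)
pos 3: 22 → hit
pos 4: 20 → miss, evict 84, frames (22 20)
pos 5: 36 → miss, evict 22, frames (20 36)
pos 6: 22 → miss, evict 20, frames (36 22)
At position 6, page 20 is evicted.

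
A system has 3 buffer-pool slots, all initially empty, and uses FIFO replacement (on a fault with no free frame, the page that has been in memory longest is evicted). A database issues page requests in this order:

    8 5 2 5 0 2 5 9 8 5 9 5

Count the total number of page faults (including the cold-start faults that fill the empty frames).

7

8 -> fault, frames {8}
5 -> fault, frames {8,5}
2 -> fault, frames {8,5,2}
5 -> hit
0 -> fault, evict 8, frames {5,2,0}
2 -> hit
5 -> hit
9 -> fault, evict 5, frames {2,0,9}
8 -> fault, evict 2, frames {0,9,8}
5 -> fault, evict 0, frames {9,8,5}
9 -> hit
5 -> hit
Page faults: 7.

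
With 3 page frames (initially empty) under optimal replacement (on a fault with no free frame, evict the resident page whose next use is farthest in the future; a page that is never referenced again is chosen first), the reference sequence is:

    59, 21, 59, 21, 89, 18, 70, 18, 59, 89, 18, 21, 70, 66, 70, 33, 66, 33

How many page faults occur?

59: miss, frames [59]
21: miss, frames [59, 21]
59: hit
21: hit
89: miss, frames [59, 21, 89]
18: miss, evict 21, frames [59, 89, 18]
70: miss, evict 89, frames [59, 18, 70]
18: hit
59: hit
89: miss, evict 59, frames [18, 70, 89]
18: hit
21: miss, evict 89, frames [18, 70, 21]
70: hit
66: miss, evict 21, frames [18, 70, 66]
70: hit
33: miss, evict 70, frames [18, 66, 33]
66: hit
33: hit
Page faults: 9.

9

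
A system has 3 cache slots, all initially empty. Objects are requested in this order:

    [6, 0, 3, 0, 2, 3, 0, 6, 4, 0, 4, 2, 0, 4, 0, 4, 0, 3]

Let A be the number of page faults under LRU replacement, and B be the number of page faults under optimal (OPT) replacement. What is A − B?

1

Under LRU: F F F . F . . F F . . F . . . . . F → 8 faults.
Under OPT: F F F . F . . F F . . . . . . . . F → 7 faults.
A − B = 8 − 7 = 1.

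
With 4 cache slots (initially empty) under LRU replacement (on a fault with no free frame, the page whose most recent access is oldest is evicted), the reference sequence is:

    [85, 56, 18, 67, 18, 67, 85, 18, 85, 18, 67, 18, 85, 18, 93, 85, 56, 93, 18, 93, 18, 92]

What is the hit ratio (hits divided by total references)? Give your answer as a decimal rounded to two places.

85 -> miss, frames (85)
56 -> miss, frames (85 56)
18 -> miss, frames (85 56 18)
67 -> miss, frames (85 56 18 67)
18 -> hit
67 -> hit
85 -> hit
18 -> hit
85 -> hit
18 -> hit
67 -> hit
18 -> hit
85 -> hit
18 -> hit
93 -> miss, evict 56, frames (67 85 18 93)
85 -> hit
56 -> miss, evict 67, frames (18 93 85 56)
93 -> hit
18 -> hit
93 -> hit
18 -> hit
92 -> miss, evict 85, frames (56 93 18 92)
Hits: 15 of 22 references → 15/22 = 0.6818.

0.68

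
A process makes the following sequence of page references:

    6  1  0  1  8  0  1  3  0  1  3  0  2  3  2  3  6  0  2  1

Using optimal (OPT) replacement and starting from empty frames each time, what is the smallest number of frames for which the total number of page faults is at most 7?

f=1: 20 faults
f=2: 12 faults
f=3: 8 faults
f=4: 7 faults
f=5: 6 faults
f=6: 6 faults
Smallest f with faults ≤ 7 is 4.

4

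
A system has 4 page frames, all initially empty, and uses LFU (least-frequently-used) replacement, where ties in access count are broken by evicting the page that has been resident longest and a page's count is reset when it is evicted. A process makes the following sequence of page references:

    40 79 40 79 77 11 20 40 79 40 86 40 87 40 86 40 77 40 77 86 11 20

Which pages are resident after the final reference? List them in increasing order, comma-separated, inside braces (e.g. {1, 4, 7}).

{20, 40, 79, 86}

40 → fault, frames (40)
79 → fault, frames (40 79)
40 → hit
79 → hit
77 → fault, frames (40 79 77)
11 → fault, frames (40 79 77 11)
20 → fault, evict 77, frames (40 79 11 20)
40 → hit
79 → hit
40 → hit
86 → fault, evict 11, frames (40 79 20 86)
40 → hit
87 → fault, evict 20, frames (40 79 86 87)
40 → hit
86 → hit
40 → hit
77 → fault, evict 87, frames (40 79 86 77)
40 → hit
77 → hit
86 → hit
11 → fault, evict 77, frames (40 79 86 11)
20 → fault, evict 11, frames (40 79 86 20)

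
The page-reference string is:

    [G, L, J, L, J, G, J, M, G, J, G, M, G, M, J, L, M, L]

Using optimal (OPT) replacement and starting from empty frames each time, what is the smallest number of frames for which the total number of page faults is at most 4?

f=1: 18 faults
f=2: 9 faults
f=3: 5 faults
f=4: 4 faults
Smallest f with faults ≤ 4 is 4.

4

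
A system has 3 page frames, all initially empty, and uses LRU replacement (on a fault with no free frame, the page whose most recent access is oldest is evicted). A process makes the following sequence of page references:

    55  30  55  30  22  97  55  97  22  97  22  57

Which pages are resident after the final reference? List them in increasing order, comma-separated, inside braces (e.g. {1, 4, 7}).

{22, 57, 97}

55 → miss, frames [55]
30 → miss, frames [55, 30]
55 → hit
30 → hit
22 → miss, frames [55, 30, 22]
97 → miss, evict 55, frames [30, 22, 97]
55 → miss, evict 30, frames [22, 97, 55]
97 → hit
22 → hit
97 → hit
22 → hit
57 → miss, evict 55, frames [97, 22, 57]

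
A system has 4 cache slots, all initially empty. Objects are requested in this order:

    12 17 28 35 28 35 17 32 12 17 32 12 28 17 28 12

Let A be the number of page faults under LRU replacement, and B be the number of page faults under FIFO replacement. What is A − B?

-1

Under LRU: F F F F . . . F F . . . F . . . → 7 faults.
Under FIFO: F F F F . . . F F F . . F . . . → 8 faults.
A − B = 7 − 8 = -1.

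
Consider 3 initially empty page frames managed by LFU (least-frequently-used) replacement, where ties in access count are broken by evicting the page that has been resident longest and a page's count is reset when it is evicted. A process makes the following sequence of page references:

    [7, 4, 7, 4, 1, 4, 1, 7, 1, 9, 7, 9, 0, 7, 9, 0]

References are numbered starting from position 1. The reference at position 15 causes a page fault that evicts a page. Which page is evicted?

pos 1: 7 → miss, frames (7)
pos 2: 4 → miss, frames (7 4)
pos 3: 7 → hit
pos 4: 4 → hit
pos 5: 1 → miss, frames (7 4 1)
pos 6: 4 → hit
pos 7: 1 → hit
pos 8: 7 → hit
pos 9: 1 → hit
pos 10: 9 → miss, evict 7, frames (4 1 9)
pos 11: 7 → miss, evict 9, frames (4 1 7)
pos 12: 9 → miss, evict 7, frames (4 1 9)
pos 13: 0 → miss, evict 9, frames (4 1 0)
pos 14: 7 → miss, evict 0, frames (4 1 7)
pos 15: 9 → miss, evict 7, frames (4 1 9)
At position 15, page 7 is evicted.

7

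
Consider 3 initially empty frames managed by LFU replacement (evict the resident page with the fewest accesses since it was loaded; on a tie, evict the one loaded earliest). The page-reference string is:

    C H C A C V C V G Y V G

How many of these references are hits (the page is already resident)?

C -> miss, frames {C}
H -> miss, frames {C,H}
C -> hit
A -> miss, frames {C,H,A}
C -> hit
V -> miss, evict H, frames {C,A,V}
C -> hit
V -> hit
G -> miss, evict A, frames {C,V,G}
Y -> miss, evict G, frames {C,V,Y}
V -> hit
G -> miss, evict Y, frames {C,V,G}
Hits: 5.

5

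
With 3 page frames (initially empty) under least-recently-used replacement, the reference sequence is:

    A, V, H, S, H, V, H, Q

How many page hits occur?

A → fault, frames (A)
V → fault, frames (A V)
H → fault, frames (A V H)
S → fault, evict A, frames (V H S)
H → hit
V → hit
H → hit
Q → fault, evict S, frames (V H Q)
Hits: 3.

3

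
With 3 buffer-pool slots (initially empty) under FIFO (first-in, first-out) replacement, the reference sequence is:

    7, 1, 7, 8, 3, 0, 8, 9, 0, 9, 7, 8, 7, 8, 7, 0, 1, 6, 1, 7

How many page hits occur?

7 -> fault, frames (7)
1 -> fault, frames (7 1)
7 -> hit
8 -> fault, frames (7 1 8)
3 -> fault, evict 7, frames (1 8 3)
0 -> fault, evict 1, frames (8 3 0)
8 -> hit
9 -> fault, evict 8, frames (3 0 9)
0 -> hit
9 -> hit
7 -> fault, evict 3, frames (0 9 7)
8 -> fault, evict 0, frames (9 7 8)
7 -> hit
8 -> hit
7 -> hit
0 -> fault, evict 9, frames (7 8 0)
1 -> fault, evict 7, frames (8 0 1)
6 -> fault, evict 8, frames (0 1 6)
1 -> hit
7 -> fault, evict 0, frames (1 6 7)
Hits: 8.

8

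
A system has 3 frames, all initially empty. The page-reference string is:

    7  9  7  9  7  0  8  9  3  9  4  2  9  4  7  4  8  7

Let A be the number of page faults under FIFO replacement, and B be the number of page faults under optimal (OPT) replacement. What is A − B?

1

Under FIFO: F F . . . F F . F F F F . . F . F . → 10 faults.
Under OPT: F F . . . F F . F . F F . . F . F . → 9 faults.
A − B = 10 − 9 = 1.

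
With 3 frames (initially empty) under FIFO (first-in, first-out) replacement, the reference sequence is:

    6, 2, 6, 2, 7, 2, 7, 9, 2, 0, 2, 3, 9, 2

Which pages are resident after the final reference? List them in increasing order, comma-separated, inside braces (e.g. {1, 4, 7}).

{2, 3, 9}

6 → miss, frames [6]
2 → miss, frames [6, 2]
6 → hit
2 → hit
7 → miss, frames [6, 2, 7]
2 → hit
7 → hit
9 → miss, evict 6, frames [2, 7, 9]
2 → hit
0 → miss, evict 2, frames [7, 9, 0]
2 → miss, evict 7, frames [9, 0, 2]
3 → miss, evict 9, frames [0, 2, 3]
9 → miss, evict 0, frames [2, 3, 9]
2 → hit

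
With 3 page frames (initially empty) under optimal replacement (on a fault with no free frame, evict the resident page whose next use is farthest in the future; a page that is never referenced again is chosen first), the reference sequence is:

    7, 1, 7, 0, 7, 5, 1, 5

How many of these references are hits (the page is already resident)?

7 -> fault, frames {7}
1 -> fault, frames {7,1}
7 -> hit
0 -> fault, frames {7,1,0}
7 -> hit
5 -> fault, evict 0, frames {7,1,5}
1 -> hit
5 -> hit
Hits: 4.

4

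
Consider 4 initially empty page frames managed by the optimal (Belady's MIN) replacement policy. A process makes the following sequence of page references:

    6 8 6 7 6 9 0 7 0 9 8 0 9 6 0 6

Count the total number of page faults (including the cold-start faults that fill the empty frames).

6

6 → miss, frames [6]
8 → miss, frames [6, 8]
6 → hit
7 → miss, frames [6, 8, 7]
6 → hit
9 → miss, frames [6, 8, 7, 9]
0 → miss, evict 6, frames [8, 7, 9, 0]
7 → hit
0 → hit
9 → hit
8 → hit
0 → hit
9 → hit
6 → miss, evict 9, frames [8, 7, 0, 6]
0 → hit
6 → hit
Page faults: 6.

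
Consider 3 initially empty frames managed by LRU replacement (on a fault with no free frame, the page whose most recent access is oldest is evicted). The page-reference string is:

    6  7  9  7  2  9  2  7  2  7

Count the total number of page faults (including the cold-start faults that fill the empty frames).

6 → fault, frames (6)
7 → fault, frames (6 7)
9 → fault, frames (6 7 9)
7 → hit
2 → fault, evict 6, frames (9 7 2)
9 → hit
2 → hit
7 → hit
2 → hit
7 → hit
Page faults: 4.

4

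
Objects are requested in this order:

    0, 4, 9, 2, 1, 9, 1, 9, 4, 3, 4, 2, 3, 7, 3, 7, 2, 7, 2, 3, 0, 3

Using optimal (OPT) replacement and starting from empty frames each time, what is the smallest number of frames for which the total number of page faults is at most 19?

f=1: 22 faults
f=2: 12 faults
f=3: 9 faults
f=4: 8 faults
f=5: 7 faults
f=6: 7 faults
f=7: 7 faults
Smallest f with faults ≤ 19 is 2.

2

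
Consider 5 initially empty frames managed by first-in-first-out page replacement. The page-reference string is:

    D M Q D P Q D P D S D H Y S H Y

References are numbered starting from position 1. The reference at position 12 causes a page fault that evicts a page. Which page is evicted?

pos 1: D: fault, frames [D]
pos 2: M: fault, frames [D, M]
pos 3: Q: fault, frames [D, M, Q]
pos 4: D: hit
pos 5: P: fault, frames [D, M, Q, P]
pos 6: Q: hit
pos 7: D: hit
pos 8: P: hit
pos 9: D: hit
pos 10: S: fault, frames [D, M, Q, P, S]
pos 11: D: hit
pos 12: H: fault, evict D, frames [M, Q, P, S, H]
At position 12, page D is evicted.

D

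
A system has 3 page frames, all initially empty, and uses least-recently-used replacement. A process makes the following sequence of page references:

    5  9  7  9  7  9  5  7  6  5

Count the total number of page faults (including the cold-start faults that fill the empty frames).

5 -> fault, frames (5)
9 -> fault, frames (5 9)
7 -> fault, frames (5 9 7)
9 -> hit
7 -> hit
9 -> hit
5 -> hit
7 -> hit
6 -> fault, evict 9, frames (5 7 6)
5 -> hit
Page faults: 4.

4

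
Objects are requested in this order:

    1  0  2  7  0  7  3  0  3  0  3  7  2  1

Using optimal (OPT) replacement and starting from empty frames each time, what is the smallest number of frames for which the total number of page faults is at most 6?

f=1: 14 faults
f=2: 8 faults
f=3: 7 faults
f=4: 6 faults
f=5: 5 faults
Smallest f with faults ≤ 6 is 4.

4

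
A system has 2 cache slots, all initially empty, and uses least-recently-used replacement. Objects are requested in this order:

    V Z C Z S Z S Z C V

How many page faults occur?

6

V -> miss, frames (V)
Z -> miss, frames (V Z)
C -> miss, evict V, frames (Z C)
Z -> hit
S -> miss, evict C, frames (Z S)
Z -> hit
S -> hit
Z -> hit
C -> miss, evict S, frames (Z C)
V -> miss, evict Z, frames (C V)
Page faults: 6.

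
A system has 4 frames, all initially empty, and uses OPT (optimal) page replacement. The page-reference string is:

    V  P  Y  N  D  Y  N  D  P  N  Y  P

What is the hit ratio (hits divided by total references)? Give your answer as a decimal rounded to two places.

0.58

V: miss, frames (V)
P: miss, frames (V P)
Y: miss, frames (V P Y)
N: miss, frames (V P Y N)
D: miss, evict V, frames (P Y N D)
Y: hit
N: hit
D: hit
P: hit
N: hit
Y: hit
P: hit
Hits: 7 of 12 references → 7/12 = 0.5833.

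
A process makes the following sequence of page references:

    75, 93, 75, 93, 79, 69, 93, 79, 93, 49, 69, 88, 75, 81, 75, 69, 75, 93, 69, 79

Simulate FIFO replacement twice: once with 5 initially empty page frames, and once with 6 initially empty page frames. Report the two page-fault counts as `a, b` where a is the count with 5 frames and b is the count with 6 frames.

11, 10

5 frames: F F . . F F . . . F . F F F . . . F F F → 11 faults.
6 frames: F F . . F F . . . F . F . F F . . F . F → 10 faults.
10 < 11: adding a frame reduced faults, as is typical.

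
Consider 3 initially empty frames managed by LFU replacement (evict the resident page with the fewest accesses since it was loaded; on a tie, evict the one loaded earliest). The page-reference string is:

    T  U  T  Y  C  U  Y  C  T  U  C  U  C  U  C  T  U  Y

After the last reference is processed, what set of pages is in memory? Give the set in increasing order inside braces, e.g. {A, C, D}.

T: miss, frames (T)
U: miss, frames (T U)
T: hit
Y: miss, frames (T U Y)
C: miss, evict U, frames (T Y C)
U: miss, evict Y, frames (T C U)
Y: miss, evict C, frames (T U Y)
C: miss, evict U, frames (T Y C)
T: hit
U: miss, evict Y, frames (T C U)
C: hit
U: hit
C: hit
U: hit
C: hit
T: hit
U: hit
Y: miss, evict T, frames (C U Y)

{C, U, Y}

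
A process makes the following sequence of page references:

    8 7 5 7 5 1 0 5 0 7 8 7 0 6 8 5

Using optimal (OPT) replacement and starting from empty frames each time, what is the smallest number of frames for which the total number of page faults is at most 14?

2

f=1: 16 faults
f=2: 10 faults
f=3: 8 faults
f=4: 6 faults
f=5: 6 faults
f=6: 6 faults
Smallest f with faults ≤ 14 is 2.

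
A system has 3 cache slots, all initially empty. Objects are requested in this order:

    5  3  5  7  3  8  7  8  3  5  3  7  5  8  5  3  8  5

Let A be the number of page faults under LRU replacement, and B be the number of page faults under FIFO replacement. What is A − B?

Under LRU: F F . F . F . . . F . F . F . F . . → 8 faults.
Under FIFO: F F . F . F . . . F F F . F F F . . → 10 faults.
A − B = 8 − 10 = -2.

-2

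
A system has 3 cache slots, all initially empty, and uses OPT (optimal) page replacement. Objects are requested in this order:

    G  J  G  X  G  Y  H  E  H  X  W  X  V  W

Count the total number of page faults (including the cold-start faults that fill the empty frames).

8

G: miss, frames [G]
J: miss, frames [G, J]
G: hit
X: miss, frames [G, J, X]
G: hit
Y: miss, evict J, frames [G, X, Y]
H: miss, evict Y, frames [G, X, H]
E: miss, evict G, frames [X, H, E]
H: hit
X: hit
W: miss, evict E, frames [X, H, W]
X: hit
V: miss, evict H, frames [X, W, V]
W: hit
Page faults: 8.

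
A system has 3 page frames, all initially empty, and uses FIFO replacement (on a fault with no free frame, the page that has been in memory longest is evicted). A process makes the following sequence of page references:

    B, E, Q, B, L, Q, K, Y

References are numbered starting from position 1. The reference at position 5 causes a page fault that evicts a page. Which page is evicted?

pos 1: B: miss, frames [B]
pos 2: E: miss, frames [B, E]
pos 3: Q: miss, frames [B, E, Q]
pos 4: B: hit
pos 5: L: miss, evict B, frames [E, Q, L]
At position 5, page B is evicted.

B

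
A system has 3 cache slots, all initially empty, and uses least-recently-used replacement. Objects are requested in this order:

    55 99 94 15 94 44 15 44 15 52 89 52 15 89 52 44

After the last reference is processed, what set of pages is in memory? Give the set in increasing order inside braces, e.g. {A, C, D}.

55 → miss, frames [55]
99 → miss, frames [55, 99]
94 → miss, frames [55, 99, 94]
15 → miss, evict 55, frames [99, 94, 15]
94 → hit
44 → miss, evict 99, frames [15, 94, 44]
15 → hit
44 → hit
15 → hit
52 → miss, evict 94, frames [44, 15, 52]
89 → miss, evict 44, frames [15, 52, 89]
52 → hit
15 → hit
89 → hit
52 → hit
44 → miss, evict 15, frames [89, 52, 44]

{44, 52, 89}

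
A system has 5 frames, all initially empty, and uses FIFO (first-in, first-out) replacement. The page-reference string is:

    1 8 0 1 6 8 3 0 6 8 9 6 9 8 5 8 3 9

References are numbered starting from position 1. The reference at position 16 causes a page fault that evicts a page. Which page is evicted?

pos 1: 1: miss, frames [1]
pos 2: 8: miss, frames [1, 8]
pos 3: 0: miss, frames [1, 8, 0]
pos 4: 1: hit
pos 5: 6: miss, frames [1, 8, 0, 6]
pos 6: 8: hit
pos 7: 3: miss, frames [1, 8, 0, 6, 3]
pos 8: 0: hit
pos 9: 6: hit
pos 10: 8: hit
pos 11: 9: miss, evict 1, frames [8, 0, 6, 3, 9]
pos 12: 6: hit
pos 13: 9: hit
pos 14: 8: hit
pos 15: 5: miss, evict 8, frames [0, 6, 3, 9, 5]
pos 16: 8: miss, evict 0, frames [6, 3, 9, 5, 8]
At position 16, page 0 is evicted.

0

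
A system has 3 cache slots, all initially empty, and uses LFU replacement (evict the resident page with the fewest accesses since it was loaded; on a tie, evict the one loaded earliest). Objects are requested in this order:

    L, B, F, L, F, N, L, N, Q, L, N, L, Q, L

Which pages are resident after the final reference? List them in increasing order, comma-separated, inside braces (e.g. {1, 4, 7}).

{L, N, Q}

L -> fault, frames {L}
B -> fault, frames {L,B}
F -> fault, frames {L,B,F}
L -> hit
F -> hit
N -> fault, evict B, frames {L,F,N}
L -> hit
N -> hit
Q -> fault, evict F, frames {L,N,Q}
L -> hit
N -> hit
L -> hit
Q -> hit
L -> hit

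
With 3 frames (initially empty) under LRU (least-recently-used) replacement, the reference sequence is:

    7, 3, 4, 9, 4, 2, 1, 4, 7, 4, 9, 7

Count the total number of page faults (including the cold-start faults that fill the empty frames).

8

7 → miss, frames {7}
3 → miss, frames {7,3}
4 → miss, frames {7,3,4}
9 → miss, evict 7, frames {3,4,9}
4 → hit
2 → miss, evict 3, frames {9,4,2}
1 → miss, evict 9, frames {4,2,1}
4 → hit
7 → miss, evict 2, frames {1,4,7}
4 → hit
9 → miss, evict 1, frames {7,4,9}
7 → hit
Page faults: 8.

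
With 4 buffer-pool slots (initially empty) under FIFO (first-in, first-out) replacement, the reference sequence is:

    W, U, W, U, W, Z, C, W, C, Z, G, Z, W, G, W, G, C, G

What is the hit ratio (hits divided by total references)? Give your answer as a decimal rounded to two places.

0.67

W → fault, frames [W]
U → fault, frames [W, U]
W → hit
U → hit
W → hit
Z → fault, frames [W, U, Z]
C → fault, frames [W, U, Z, C]
W → hit
C → hit
Z → hit
G → fault, evict W, frames [U, Z, C, G]
Z → hit
W → fault, evict U, frames [Z, C, G, W]
G → hit
W → hit
G → hit
C → hit
G → hit
Hits: 12 of 18 references → 12/18 = 0.6667.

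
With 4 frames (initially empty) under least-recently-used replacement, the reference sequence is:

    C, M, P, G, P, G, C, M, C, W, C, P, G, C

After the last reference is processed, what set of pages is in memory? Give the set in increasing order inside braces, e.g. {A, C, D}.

{C, G, P, W}

C → fault, frames {C}
M → fault, frames {C,M}
P → fault, frames {C,M,P}
G → fault, frames {C,M,P,G}
P → hit
G → hit
C → hit
M → hit
C → hit
W → fault, evict P, frames {G,M,C,W}
C → hit
P → fault, evict G, frames {M,W,C,P}
G → fault, evict M, frames {W,C,P,G}
C → hit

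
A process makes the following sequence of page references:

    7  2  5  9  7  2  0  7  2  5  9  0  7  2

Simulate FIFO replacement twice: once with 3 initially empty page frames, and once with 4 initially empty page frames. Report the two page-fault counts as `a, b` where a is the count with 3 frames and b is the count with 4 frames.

11, 12

3 frames: F F F F F F F . . F F . F F → 11 faults.
4 frames: F F F F . . F F F F F F F F → 12 faults.
12 > 11: adding a frame increased faults — Belady's anomaly.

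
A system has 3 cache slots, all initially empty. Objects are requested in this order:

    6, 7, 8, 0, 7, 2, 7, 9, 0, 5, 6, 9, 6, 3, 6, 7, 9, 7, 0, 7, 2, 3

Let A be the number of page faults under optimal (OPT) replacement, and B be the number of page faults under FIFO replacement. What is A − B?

Under OPT: F F F F . F . F . F F . . F . . F . F . F . → 12 faults.
Under FIFO: F F F F . F F F F F F F . F . F . . F . F F → 16 faults.
A − B = 12 − 16 = -4.

-4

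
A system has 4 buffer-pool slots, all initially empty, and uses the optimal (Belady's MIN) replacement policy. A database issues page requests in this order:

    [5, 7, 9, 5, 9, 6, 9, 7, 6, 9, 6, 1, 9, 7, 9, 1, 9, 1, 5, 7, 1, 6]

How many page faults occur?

5 → miss, frames [5]
7 → miss, frames [5, 7]
9 → miss, frames [5, 7, 9]
5 → hit
9 → hit
6 → miss, frames [5, 7, 9, 6]
9 → hit
7 → hit
6 → hit
9 → hit
6 → hit
1 → miss, evict 6, frames [5, 7, 9, 1]
9 → hit
7 → hit
9 → hit
1 → hit
9 → hit
1 → hit
5 → hit
7 → hit
1 → hit
6 → miss, evict 1, frames [5, 7, 9, 6]
Page faults: 6.

6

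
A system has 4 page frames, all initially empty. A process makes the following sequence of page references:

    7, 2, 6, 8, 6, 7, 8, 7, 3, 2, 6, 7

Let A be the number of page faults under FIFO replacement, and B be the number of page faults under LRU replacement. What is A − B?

-1

Under FIFO: F F F F . . . . F . . F → 6 faults.
Under LRU: F F F F . . . . F F F . → 7 faults.
A − B = 6 − 7 = -1.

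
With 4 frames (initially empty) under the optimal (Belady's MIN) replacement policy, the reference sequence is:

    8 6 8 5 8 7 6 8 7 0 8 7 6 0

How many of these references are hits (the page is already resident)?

8 → fault, frames (8)
6 → fault, frames (8 6)
8 → hit
5 → fault, frames (8 6 5)
8 → hit
7 → fault, frames (8 6 5 7)
6 → hit
8 → hit
7 → hit
0 → fault, evict 5, frames (8 6 7 0)
8 → hit
7 → hit
6 → hit
0 → hit
Hits: 9.

9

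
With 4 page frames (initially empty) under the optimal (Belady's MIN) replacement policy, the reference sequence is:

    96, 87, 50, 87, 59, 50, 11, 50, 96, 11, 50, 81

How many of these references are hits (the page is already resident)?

6

96 → miss, frames {96}
87 → miss, frames {96,87}
50 → miss, frames {96,87,50}
87 → hit
59 → miss, frames {96,87,50,59}
50 → hit
11 → miss, evict 59, frames {96,87,50,11}
50 → hit
96 → hit
11 → hit
50 → hit
81 → miss, evict 11, frames {96,87,50,81}
Hits: 6.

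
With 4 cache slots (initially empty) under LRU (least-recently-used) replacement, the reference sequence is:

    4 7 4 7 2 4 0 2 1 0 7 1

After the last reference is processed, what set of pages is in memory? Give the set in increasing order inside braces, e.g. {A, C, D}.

4 -> miss, frames {4}
7 -> miss, frames {4,7}
4 -> hit
7 -> hit
2 -> miss, frames {4,7,2}
4 -> hit
0 -> miss, frames {7,2,4,0}
2 -> hit
1 -> miss, evict 7, frames {4,0,2,1}
0 -> hit
7 -> miss, evict 4, frames {2,1,0,7}
1 -> hit

{0, 1, 2, 7}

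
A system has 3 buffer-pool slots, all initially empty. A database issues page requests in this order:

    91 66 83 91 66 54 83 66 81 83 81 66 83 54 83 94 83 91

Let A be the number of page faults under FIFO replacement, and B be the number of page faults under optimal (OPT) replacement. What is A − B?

Under FIFO: F F F . . F . . F . . F F F . F . F → 10 faults.
Under OPT: F F F . . F . . F . . . . F . F . F → 8 faults.
A − B = 10 − 8 = 2.

2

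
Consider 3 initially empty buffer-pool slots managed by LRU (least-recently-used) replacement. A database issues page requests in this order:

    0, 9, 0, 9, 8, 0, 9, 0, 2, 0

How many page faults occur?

0 -> miss, frames {0}
9 -> miss, frames {0,9}
0 -> hit
9 -> hit
8 -> miss, frames {0,9,8}
0 -> hit
9 -> hit
0 -> hit
2 -> miss, evict 8, frames {9,0,2}
0 -> hit
Page faults: 4.

4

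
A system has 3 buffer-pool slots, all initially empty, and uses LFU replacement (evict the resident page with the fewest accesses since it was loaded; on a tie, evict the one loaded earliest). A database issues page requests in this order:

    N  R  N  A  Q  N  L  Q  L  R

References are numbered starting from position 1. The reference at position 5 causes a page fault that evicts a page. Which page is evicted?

R

pos 1: N → miss, frames {N}
pos 2: R → miss, frames {N,R}
pos 3: N → hit
pos 4: A → miss, frames {N,R,A}
pos 5: Q → miss, evict R, frames {N,A,Q}
At position 5, page R is evicted.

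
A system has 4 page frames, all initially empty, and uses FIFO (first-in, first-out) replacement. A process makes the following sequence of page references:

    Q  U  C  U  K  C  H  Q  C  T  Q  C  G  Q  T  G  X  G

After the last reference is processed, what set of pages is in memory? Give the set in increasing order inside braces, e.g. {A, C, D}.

Q -> fault, frames (Q)
U -> fault, frames (Q U)
C -> fault, frames (Q U C)
U -> hit
K -> fault, frames (Q U C K)
C -> hit
H -> fault, evict Q, frames (U C K H)
Q -> fault, evict U, frames (C K H Q)
C -> hit
T -> fault, evict C, frames (K H Q T)
Q -> hit
C -> fault, evict K, frames (H Q T C)
G -> fault, evict H, frames (Q T C G)
Q -> hit
T -> hit
G -> hit
X -> fault, evict Q, frames (T C G X)
G -> hit

{C, G, T, X}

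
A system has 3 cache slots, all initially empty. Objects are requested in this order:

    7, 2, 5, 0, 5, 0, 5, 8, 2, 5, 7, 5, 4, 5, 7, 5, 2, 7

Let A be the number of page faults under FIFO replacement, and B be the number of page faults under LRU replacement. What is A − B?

Under FIFO: F F F F . . . F F F F . F . . . F . → 10 faults.
Under LRU: F F F F . . . F F . F . F . . . F . → 9 faults.
A − B = 10 − 9 = 1.

1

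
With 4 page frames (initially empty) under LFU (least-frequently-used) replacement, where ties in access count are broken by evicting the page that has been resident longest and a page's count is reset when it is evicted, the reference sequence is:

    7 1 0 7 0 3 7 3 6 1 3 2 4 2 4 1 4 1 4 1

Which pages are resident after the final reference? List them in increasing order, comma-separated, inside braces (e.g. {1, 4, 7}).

{0, 1, 3, 7}

7: miss, frames (7)
1: miss, frames (7 1)
0: miss, frames (7 1 0)
7: hit
0: hit
3: miss, frames (7 1 0 3)
7: hit
3: hit
6: miss, evict 1, frames (7 0 3 6)
1: miss, evict 6, frames (7 0 3 1)
3: hit
2: miss, evict 1, frames (7 0 3 2)
4: miss, evict 2, frames (7 0 3 4)
2: miss, evict 4, frames (7 0 3 2)
4: miss, evict 2, frames (7 0 3 4)
1: miss, evict 4, frames (7 0 3 1)
4: miss, evict 1, frames (7 0 3 4)
1: miss, evict 4, frames (7 0 3 1)
4: miss, evict 1, frames (7 0 3 4)
1: miss, evict 4, frames (7 0 3 1)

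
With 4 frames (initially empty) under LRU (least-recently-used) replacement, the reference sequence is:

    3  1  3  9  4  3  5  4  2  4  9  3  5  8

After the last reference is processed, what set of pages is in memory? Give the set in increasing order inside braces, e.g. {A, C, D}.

{3, 5, 8, 9}

3: fault, frames [3]
1: fault, frames [3, 1]
3: hit
9: fault, frames [1, 3, 9]
4: fault, frames [1, 3, 9, 4]
3: hit
5: fault, evict 1, frames [9, 4, 3, 5]
4: hit
2: fault, evict 9, frames [3, 5, 4, 2]
4: hit
9: fault, evict 3, frames [5, 2, 4, 9]
3: fault, evict 5, frames [2, 4, 9, 3]
5: fault, evict 2, frames [4, 9, 3, 5]
8: fault, evict 4, frames [9, 3, 5, 8]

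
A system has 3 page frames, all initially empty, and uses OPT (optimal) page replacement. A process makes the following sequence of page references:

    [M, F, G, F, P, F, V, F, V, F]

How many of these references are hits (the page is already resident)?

5

M: fault, frames (M)
F: fault, frames (M F)
G: fault, frames (M F G)
F: hit
P: fault, evict G, frames (M F P)
F: hit
V: fault, evict P, frames (M F V)
F: hit
V: hit
F: hit
Hits: 5.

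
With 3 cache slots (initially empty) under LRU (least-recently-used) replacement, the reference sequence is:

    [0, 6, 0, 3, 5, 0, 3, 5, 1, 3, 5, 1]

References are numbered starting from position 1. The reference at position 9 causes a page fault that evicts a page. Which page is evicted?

0

pos 1: 0 → fault, frames {0}
pos 2: 6 → fault, frames {0,6}
pos 3: 0 → hit
pos 4: 3 → fault, frames {6,0,3}
pos 5: 5 → fault, evict 6, frames {0,3,5}
pos 6: 0 → hit
pos 7: 3 → hit
pos 8: 5 → hit
pos 9: 1 → fault, evict 0, frames {3,5,1}
At position 9, page 0 is evicted.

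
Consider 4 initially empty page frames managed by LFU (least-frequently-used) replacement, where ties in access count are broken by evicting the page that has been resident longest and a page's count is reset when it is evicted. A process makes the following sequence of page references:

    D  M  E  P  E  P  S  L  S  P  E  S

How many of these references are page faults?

D: fault, frames [D]
M: fault, frames [D, M]
E: fault, frames [D, M, E]
P: fault, frames [D, M, E, P]
E: hit
P: hit
S: fault, evict D, frames [M, E, P, S]
L: fault, evict M, frames [E, P, S, L]
S: hit
P: hit
E: hit
S: hit
Page faults: 6.

6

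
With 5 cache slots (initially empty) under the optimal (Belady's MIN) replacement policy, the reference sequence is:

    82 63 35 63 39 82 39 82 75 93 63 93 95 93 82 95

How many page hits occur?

82: miss, frames (82)
63: miss, frames (82 63)
35: miss, frames (82 63 35)
63: hit
39: miss, frames (82 63 35 39)
82: hit
39: hit
82: hit
75: miss, frames (82 63 35 39 75)
93: miss, evict 75, frames (82 63 35 39 93)
63: hit
93: hit
95: miss, evict 39, frames (82 63 35 93 95)
93: hit
82: hit
95: hit
Hits: 9.

9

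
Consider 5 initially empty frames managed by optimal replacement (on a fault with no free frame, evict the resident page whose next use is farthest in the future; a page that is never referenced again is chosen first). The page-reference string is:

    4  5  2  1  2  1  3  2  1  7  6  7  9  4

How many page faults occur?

8

4 → fault, frames [4]
5 → fault, frames [4, 5]
2 → fault, frames [4, 5, 2]
1 → fault, frames [4, 5, 2, 1]
2 → hit
1 → hit
3 → fault, frames [4, 5, 2, 1, 3]
2 → hit
1 → hit
7 → fault, evict 3, frames [4, 5, 2, 1, 7]
6 → fault, evict 1, frames [4, 5, 2, 7, 6]
7 → hit
9 → fault, evict 6, frames [4, 5, 2, 7, 9]
4 → hit
Page faults: 8.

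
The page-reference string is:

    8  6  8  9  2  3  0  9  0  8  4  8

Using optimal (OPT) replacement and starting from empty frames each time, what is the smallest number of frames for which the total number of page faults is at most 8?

2

f=1: 12 faults
f=2: 8 faults
f=3: 7 faults
f=4: 7 faults
f=5: 7 faults
f=6: 7 faults
f=7: 7 faults
Smallest f with faults ≤ 8 is 2.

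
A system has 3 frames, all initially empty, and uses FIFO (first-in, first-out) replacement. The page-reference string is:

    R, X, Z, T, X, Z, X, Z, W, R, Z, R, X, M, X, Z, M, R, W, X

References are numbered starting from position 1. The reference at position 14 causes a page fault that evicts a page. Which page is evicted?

pos 1: R → fault, frames (R)
pos 2: X → fault, frames (R X)
pos 3: Z → fault, frames (R X Z)
pos 4: T → fault, evict R, frames (X Z T)
pos 5: X → hit
pos 6: Z → hit
pos 7: X → hit
pos 8: Z → hit
pos 9: W → fault, evict X, frames (Z T W)
pos 10: R → fault, evict Z, frames (T W R)
pos 11: Z → fault, evict T, frames (W R Z)
pos 12: R → hit
pos 13: X → fault, evict W, frames (R Z X)
pos 14: M → fault, evict R, frames (Z X M)
At position 14, page R is evicted.

R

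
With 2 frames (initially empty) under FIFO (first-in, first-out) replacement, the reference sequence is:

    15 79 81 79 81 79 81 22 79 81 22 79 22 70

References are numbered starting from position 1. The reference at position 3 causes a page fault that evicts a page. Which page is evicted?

pos 1: 15 -> fault, frames {15}
pos 2: 79 -> fault, frames {15,79}
pos 3: 81 -> fault, evict 15, frames {79,81}
At position 3, page 15 is evicted.

15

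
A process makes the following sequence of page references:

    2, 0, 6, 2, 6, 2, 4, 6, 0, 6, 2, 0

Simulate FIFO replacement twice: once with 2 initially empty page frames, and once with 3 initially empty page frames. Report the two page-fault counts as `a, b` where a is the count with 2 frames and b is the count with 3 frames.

8, 6

2 frames: F F F F . . F F F . F . → 8 faults.
3 frames: F F F . . . F . . . F F → 6 faults.
6 < 8: adding a frame reduced faults, as is typical.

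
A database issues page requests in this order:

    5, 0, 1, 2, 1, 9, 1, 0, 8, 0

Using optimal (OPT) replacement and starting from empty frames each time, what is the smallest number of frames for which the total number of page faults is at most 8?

2

f=1: 10 faults
f=2: 7 faults
f=3: 6 faults
f=4: 6 faults
f=5: 6 faults
f=6: 6 faults
Smallest f with faults ≤ 8 is 2.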